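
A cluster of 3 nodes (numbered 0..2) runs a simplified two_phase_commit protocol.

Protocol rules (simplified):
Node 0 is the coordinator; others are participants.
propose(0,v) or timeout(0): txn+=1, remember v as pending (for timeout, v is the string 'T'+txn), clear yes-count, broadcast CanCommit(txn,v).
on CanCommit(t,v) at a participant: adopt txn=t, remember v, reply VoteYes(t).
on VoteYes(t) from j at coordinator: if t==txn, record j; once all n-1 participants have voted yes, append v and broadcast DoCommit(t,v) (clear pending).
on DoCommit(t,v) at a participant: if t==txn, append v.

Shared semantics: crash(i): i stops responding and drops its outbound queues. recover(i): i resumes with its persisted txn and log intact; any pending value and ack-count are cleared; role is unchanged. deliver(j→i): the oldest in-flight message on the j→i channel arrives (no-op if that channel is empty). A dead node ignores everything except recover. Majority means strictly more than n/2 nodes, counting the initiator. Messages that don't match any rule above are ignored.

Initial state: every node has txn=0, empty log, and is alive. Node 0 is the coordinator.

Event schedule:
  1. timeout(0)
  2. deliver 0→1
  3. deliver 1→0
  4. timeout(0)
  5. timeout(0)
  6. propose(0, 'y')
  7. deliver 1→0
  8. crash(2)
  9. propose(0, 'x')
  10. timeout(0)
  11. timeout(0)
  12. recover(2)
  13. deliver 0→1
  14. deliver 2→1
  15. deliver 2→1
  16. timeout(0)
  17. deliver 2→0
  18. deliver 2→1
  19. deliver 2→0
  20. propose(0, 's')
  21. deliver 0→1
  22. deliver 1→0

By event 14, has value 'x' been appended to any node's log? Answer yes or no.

after 1 — timeout(0): n0:coor/t1/[-]
after 2 — deliver 0→1: n1:part/t1/[-]
after 3 — deliver 1→0: ·
after 4 — timeout(0): n0:coor/t2/[-]
after 5 — timeout(0): n0:coor/t3/[-]
after 6 — propose(0,'y'): n0:coor/t4/[-]
after 7 — deliver 1→0: ·
after 8 — crash(2): n2:✗part/t0/[-]
after 9 — propose(0,'x'): n0:coor/t5/[-]
after 10 — timeout(0): n0:coor/t6/[-]
after 11 — timeout(0): n0:coor/t7/[-]
after 12 — recover(2): n2:part/t0/[-]
after 13 — deliver 0→1: n1:part/t2/[-]
after 14 — deliver 2→1: ·

no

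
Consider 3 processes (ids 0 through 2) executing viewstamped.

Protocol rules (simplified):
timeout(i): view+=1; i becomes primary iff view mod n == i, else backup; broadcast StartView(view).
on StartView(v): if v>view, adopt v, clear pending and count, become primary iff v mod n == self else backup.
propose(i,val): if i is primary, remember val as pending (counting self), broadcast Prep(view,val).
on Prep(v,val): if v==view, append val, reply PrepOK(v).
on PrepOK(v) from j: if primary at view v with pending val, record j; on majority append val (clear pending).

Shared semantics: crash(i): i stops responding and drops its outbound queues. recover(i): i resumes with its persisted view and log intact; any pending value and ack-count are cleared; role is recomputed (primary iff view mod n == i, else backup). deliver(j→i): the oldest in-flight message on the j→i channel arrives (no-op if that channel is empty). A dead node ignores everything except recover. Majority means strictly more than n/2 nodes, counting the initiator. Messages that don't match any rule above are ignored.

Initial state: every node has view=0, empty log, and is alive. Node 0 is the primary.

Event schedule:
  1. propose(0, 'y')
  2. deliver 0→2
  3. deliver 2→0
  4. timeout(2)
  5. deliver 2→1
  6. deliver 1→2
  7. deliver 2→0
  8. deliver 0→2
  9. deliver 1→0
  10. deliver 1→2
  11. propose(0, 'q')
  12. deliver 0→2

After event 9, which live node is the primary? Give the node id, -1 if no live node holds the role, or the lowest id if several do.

[1] propose(0,'y') → ∅
[2] deliver 0→2 → N2(back v0 [y])
[3] deliver 2→0 → N0(prim v0 [y])
[4] timeout(2) → N2(back v1 [y])
[5] deliver 2→1 → N1(prim v1 [-])
[6] deliver 1→2 → ∅
[7] deliver 2→0 → N0(back v1 [y])
[8] deliver 0→2 → ∅
[9] deliver 1→0 → ∅

1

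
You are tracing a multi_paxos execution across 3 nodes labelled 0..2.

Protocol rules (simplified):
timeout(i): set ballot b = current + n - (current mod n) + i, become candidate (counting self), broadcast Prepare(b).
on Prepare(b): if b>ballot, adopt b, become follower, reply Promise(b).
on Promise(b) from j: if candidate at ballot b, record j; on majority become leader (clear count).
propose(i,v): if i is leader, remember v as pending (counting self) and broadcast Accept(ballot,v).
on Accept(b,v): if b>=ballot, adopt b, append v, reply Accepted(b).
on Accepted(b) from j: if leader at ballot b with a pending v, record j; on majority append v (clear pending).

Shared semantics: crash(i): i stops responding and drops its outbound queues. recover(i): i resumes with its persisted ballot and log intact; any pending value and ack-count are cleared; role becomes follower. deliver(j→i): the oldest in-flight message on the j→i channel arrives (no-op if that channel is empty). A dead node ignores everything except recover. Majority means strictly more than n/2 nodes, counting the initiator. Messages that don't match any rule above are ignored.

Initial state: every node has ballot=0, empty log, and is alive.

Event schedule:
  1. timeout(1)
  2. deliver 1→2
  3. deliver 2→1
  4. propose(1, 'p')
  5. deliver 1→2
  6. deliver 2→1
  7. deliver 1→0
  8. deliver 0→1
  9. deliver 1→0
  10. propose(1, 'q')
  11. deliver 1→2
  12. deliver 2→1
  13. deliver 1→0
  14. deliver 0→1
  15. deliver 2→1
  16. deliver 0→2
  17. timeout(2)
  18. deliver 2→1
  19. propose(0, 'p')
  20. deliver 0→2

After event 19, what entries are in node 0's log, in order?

step 1 timeout(1): 1={cand,b=4,log=-}
step 2 deliver 1→2: 2={foll,b=4,log=-}
step 3 deliver 2→1: 1={lead,b=4,log=-}
step 4 propose(1,'p'): —
step 5 deliver 1→2: 2={foll,b=4,log=p}
step 6 deliver 2→1: 1={lead,b=4,log=p}
step 7 deliver 1→0: 0={foll,b=4,log=-}
step 8 deliver 0→1: —
step 9 deliver 1→0: 0={foll,b=4,log=p}
step 10 propose(1,'q'): —
step 11 deliver 1→2: 2={foll,b=4,log=p,q}
step 12 deliver 2→1: 1={lead,b=4,log=p,q}
step 13 deliver 1→0: 0={foll,b=4,log=p,q}
step 14 deliver 0→1: —
step 15 deliver 2→1: —
step 16 deliver 0→2: —
step 17 timeout(2): 2={cand,b=8,log=p,q}
step 18 deliver 2→1: 1={foll,b=8,log=p,q}
step 19 propose(0,'p'): —

p,q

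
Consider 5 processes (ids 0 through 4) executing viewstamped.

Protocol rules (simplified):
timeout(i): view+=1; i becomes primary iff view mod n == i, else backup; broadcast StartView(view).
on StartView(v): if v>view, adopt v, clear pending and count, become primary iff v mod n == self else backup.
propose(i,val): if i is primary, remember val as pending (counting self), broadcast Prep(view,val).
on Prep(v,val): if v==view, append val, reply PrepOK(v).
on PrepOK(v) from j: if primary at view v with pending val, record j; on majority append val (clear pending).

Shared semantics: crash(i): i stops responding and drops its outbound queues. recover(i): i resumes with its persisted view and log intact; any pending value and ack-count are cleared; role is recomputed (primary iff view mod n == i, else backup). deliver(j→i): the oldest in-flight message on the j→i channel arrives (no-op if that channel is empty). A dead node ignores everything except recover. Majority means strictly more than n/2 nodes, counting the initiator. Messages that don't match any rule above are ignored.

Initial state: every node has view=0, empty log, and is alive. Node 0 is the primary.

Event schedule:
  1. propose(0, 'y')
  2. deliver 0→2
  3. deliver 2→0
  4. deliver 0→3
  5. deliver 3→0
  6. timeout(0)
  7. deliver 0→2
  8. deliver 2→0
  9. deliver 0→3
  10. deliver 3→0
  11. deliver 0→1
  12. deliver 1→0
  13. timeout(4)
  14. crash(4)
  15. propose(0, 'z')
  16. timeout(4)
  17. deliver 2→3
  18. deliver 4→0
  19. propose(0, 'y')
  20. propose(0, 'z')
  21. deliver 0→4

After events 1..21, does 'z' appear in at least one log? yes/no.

no

after 1 — propose(0,'y'): ·
after 2 — deliver 0→2: n2:back/v0/[y]
after 3 — deliver 2→0: ·
after 4 — deliver 0→3: n3:back/v0/[y]
after 5 — deliver 3→0: n0:prim/v0/[y]
after 6 — timeout(0): n0:back/v1/[y]
after 7 — deliver 0→2: n2:back/v1/[y]
after 8 — deliver 2→0: ·
after 9 — deliver 0→3: n3:back/v1/[y]
after 10 — deliver 3→0: ·
after 11 — deliver 0→1: n1:back/v0/[y]
after 12 — deliver 1→0: ·
after 13 — timeout(4): n4:back/v1/[-]
after 14 — crash(4): n4:✗back/v1/[-]
after 15 — propose(0,'z'): ·
after 16 — timeout(4): ·
after 17 — deliver 2→3: ·
after 18 — deliver 4→0: ·
after 19 — propose(0,'y'): ·
after 20 — propose(0,'z'): ·
after 21 — deliver 0→4: ·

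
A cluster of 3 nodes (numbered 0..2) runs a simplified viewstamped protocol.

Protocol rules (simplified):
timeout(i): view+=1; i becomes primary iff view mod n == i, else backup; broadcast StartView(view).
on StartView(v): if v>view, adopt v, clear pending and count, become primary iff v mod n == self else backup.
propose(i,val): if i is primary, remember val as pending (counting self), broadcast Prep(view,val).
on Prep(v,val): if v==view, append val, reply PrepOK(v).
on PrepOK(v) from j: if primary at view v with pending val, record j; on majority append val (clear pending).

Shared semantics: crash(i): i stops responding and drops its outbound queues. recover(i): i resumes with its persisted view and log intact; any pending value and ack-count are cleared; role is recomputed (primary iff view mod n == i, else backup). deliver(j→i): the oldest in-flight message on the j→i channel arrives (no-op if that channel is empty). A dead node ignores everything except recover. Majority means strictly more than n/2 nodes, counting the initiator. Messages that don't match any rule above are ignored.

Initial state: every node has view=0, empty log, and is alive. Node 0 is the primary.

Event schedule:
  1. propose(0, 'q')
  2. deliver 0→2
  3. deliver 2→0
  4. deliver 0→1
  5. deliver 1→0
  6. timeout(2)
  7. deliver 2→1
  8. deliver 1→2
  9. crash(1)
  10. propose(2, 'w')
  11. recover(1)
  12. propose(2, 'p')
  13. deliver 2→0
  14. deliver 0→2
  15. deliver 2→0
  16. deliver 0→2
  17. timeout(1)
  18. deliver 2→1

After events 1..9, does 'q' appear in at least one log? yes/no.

yes

after 1 — propose(0,'q'): ·
after 2 — deliver 0→2: n2:back/v0/[q]
after 3 — deliver 2→0: n0:prim/v0/[q]
after 4 — deliver 0→1: n1:back/v0/[q]
after 5 — deliver 1→0: ·
after 6 — timeout(2): n2:back/v1/[q]
after 7 — deliver 2→1: n1:prim/v1/[q]
after 8 — deliver 1→2: ·
after 9 — crash(1): n1:✗prim/v1/[q]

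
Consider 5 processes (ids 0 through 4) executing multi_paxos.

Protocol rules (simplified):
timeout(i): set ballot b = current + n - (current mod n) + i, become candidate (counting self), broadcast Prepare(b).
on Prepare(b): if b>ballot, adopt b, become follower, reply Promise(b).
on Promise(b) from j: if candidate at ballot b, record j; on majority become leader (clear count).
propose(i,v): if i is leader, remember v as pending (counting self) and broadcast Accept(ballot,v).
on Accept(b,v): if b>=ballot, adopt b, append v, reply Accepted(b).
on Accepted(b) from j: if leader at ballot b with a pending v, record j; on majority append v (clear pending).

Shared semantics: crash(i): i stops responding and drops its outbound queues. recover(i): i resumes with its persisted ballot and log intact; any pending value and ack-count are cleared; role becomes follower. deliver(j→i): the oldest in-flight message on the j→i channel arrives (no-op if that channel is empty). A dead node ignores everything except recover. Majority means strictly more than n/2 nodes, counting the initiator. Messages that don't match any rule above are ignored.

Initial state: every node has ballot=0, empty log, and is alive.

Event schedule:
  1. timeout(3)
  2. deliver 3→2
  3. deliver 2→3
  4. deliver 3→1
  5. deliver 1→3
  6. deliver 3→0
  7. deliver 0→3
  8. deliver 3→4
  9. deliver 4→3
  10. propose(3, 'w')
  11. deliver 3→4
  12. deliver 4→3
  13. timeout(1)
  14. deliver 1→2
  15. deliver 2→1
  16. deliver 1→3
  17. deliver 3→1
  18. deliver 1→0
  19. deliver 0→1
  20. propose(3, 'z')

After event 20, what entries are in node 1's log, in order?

empty

e1 timeout(3): 3[cand,b=8,-]
e2 deliver 3→2: 2[foll,b=8,-]
e3 deliver 2→3: ·
e4 deliver 3→1: 1[foll,b=8,-]
e5 deliver 1→3: 3[lead,b=8,-]
e6 deliver 3→0: 0[foll,b=8,-]
e7 deliver 0→3: ·
e8 deliver 3→4: 4[foll,b=8,-]
e9 deliver 4→3: ·
e10 propose(3,'w'): ·
e11 deliver 3→4: 4[foll,b=8,w]
e12 deliver 4→3: ·
e13 timeout(1): 1[cand,b=11,-]
e14 deliver 1→2: 2[foll,b=11,-]
e15 deliver 2→1: ·
e16 deliver 1→3: 3[foll,b=11,-]
e17 deliver 3→1: ·
e18 deliver 1→0: 0[foll,b=11,-]
e19 deliver 0→1: 1[lead,b=11,-]
e20 propose(3,'z'): ·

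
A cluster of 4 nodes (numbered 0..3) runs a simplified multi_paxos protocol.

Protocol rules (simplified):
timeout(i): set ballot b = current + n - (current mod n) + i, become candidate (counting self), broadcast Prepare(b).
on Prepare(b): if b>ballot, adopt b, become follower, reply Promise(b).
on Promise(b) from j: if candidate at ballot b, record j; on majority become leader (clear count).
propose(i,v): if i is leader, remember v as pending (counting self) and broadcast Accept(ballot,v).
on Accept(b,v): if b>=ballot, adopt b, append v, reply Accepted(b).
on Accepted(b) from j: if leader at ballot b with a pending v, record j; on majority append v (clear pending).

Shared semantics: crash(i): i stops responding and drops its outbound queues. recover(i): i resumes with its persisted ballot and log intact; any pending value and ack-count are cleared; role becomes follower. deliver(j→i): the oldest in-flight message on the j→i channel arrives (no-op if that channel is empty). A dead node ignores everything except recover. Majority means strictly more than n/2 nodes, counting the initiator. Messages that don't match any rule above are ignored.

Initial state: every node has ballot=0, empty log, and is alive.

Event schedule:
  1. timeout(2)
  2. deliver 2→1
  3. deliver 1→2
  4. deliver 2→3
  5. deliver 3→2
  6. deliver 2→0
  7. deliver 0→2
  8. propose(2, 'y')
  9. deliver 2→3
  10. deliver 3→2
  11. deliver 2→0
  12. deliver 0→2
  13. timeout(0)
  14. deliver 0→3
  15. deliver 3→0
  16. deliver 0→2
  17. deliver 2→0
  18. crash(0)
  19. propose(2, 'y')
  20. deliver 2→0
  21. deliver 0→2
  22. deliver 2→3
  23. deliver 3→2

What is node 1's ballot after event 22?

e1 timeout(2): 2[cand,b=6,-]
e2 deliver 2→1: 1[foll,b=6,-]
e3 deliver 1→2: ·
e4 deliver 2→3: 3[foll,b=6,-]
e5 deliver 3→2: 2[lead,b=6,-]
e6 deliver 2→0: 0[foll,b=6,-]
e7 deliver 0→2: ·
e8 propose(2,'y'): ·
e9 deliver 2→3: 3[foll,b=6,y]
e10 deliver 3→2: ·
e11 deliver 2→0: 0[foll,b=6,y]
e12 deliver 0→2: 2[lead,b=6,y]
e13 timeout(0): 0[cand,b=8,y]
e14 deliver 0→3: 3[foll,b=8,y]
e15 deliver 3→0: ·
e16 deliver 0→2: 2[foll,b=8,y]
e17 deliver 2→0: 0[lead,b=8,y]
e18 crash(0): 0[✗lead,b=8,y]
e19 propose(2,'y'): ·
e20 deliver 2→0: ·
e21 deliver 0→2: ·
e22 deliver 2→3: ·

6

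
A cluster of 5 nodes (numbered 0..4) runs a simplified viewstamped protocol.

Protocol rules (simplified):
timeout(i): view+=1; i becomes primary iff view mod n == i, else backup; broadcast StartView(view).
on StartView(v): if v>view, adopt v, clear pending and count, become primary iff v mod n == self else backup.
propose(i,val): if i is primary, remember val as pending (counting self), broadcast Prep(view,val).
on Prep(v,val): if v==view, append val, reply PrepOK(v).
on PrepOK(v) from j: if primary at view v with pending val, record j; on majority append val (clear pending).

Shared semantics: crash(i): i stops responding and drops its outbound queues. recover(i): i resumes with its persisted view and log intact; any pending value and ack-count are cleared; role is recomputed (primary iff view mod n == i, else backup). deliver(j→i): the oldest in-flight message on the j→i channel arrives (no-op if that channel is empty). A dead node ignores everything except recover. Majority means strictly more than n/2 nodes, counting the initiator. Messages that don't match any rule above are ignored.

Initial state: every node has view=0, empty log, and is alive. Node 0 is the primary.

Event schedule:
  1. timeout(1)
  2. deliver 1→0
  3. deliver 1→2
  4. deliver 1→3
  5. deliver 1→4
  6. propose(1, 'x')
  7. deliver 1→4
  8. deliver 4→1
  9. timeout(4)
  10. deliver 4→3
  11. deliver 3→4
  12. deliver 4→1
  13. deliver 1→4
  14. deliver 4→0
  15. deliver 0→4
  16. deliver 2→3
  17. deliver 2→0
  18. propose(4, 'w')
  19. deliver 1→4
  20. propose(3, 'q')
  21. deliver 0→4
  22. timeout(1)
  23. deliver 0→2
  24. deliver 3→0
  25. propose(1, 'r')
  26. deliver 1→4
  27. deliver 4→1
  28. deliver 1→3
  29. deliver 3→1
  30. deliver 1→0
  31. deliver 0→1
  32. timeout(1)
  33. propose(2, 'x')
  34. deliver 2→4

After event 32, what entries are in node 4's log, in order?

after 1 — timeout(1): n1:prim/v1/[-]
after 2 — deliver 1→0: n0:back/v1/[-]
after 3 — deliver 1→2: n2:back/v1/[-]
after 4 — deliver 1→3: n3:back/v1/[-]
after 5 — deliver 1→4: n4:back/v1/[-]
after 6 — propose(1,'x'): ·
after 7 — deliver 1→4: n4:back/v1/[x]
after 8 — deliver 4→1: ·
after 9 — timeout(4): n4:back/v2/[x]
after 10 — deliver 4→3: n3:back/v2/[-]
after 11 — deliver 3→4: ·
after 12 — deliver 4→1: n1:back/v2/[-]
after 13 — deliver 1→4: ·
after 14 — deliver 4→0: n0:back/v2/[-]
after 15 — deliver 0→4: ·
after 16 — deliver 2→3: ·
after 17 — deliver 2→0: ·
after 18 — propose(4,'w'): ·
after 19 — deliver 1→4: ·
after 20 — propose(3,'q'): ·
after 21 — deliver 0→4: ·
after 22 — timeout(1): n1:back/v3/[-]
after 23 — deliver 0→2: ·
after 24 — deliver 3→0: ·
after 25 — propose(1,'r'): ·
after 26 — deliver 1→4: n4:back/v3/[x]
after 27 — deliver 4→1: ·
after 28 — deliver 1→3: ·
after 29 — deliver 3→1: ·
after 30 — deliver 1→0: ·
after 31 — deliver 0→1: ·
after 32 — timeout(1): n1:back/v4/[-]

x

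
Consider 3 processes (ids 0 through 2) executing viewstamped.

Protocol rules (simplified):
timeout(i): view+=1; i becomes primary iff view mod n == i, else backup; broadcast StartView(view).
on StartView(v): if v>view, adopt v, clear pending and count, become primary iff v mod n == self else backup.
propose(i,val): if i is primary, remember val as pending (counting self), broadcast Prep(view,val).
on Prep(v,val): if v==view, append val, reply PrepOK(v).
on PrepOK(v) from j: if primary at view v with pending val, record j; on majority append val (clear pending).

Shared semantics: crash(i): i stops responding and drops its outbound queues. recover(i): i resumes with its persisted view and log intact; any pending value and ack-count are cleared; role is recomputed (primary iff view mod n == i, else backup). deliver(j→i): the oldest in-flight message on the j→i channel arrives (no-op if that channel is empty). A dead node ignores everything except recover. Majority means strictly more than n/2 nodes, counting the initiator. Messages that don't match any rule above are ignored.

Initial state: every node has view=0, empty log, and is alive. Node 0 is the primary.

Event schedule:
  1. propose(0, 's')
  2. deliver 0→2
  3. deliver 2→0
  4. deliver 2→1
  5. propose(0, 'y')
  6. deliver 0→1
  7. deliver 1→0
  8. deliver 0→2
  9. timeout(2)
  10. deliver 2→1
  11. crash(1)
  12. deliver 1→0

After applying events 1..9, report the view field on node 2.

1

after 1 — propose(0,'s'): ·
after 2 — deliver 0→2: n2:back/v0/[s]
after 3 — deliver 2→0: n0:prim/v0/[s]
after 4 — deliver 2→1: ·
after 5 — propose(0,'y'): ·
after 6 — deliver 0→1: n1:back/v0/[s]
after 7 — deliver 1→0: n0:prim/v0/[s,y]
after 8 — deliver 0→2: n2:back/v0/[s,y]
after 9 — timeout(2): n2:back/v1/[s,y]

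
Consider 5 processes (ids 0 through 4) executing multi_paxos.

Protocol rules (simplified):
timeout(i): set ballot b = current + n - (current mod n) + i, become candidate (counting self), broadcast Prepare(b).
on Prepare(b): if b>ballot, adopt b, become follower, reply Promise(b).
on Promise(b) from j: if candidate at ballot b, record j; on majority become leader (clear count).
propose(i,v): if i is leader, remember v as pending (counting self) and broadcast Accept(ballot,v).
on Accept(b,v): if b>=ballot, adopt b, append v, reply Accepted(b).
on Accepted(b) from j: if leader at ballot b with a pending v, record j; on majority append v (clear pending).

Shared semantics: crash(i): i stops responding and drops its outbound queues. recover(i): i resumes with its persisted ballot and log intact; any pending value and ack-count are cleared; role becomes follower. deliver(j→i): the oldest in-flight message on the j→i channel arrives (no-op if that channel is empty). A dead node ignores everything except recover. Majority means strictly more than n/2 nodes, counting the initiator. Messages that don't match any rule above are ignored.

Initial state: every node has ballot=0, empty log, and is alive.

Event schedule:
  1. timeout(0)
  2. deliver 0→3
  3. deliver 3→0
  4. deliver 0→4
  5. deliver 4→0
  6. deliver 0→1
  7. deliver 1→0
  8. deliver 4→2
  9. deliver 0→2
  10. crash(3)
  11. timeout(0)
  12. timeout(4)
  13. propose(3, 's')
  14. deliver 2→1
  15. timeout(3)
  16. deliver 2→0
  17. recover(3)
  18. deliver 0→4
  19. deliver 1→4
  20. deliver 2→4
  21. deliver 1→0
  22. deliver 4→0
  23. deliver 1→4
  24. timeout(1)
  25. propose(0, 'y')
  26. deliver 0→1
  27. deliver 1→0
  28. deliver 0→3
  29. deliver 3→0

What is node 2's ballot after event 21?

e1 timeout(0): 0[cand,b=5,-]
e2 deliver 0→3: 3[foll,b=5,-]
e3 deliver 3→0: ·
e4 deliver 0→4: 4[foll,b=5,-]
e5 deliver 4→0: 0[lead,b=5,-]
e6 deliver 0→1: 1[foll,b=5,-]
e7 deliver 1→0: ·
e8 deliver 4→2: ·
e9 deliver 0→2: 2[foll,b=5,-]
e10 crash(3): 3[✗foll,b=5,-]
e11 timeout(0): 0[cand,b=10,-]
e12 timeout(4): 4[cand,b=14,-]
e13 propose(3,'s'): ·
e14 deliver 2→1: ·
e15 timeout(3): ·
e16 deliver 2→0: ·
e17 recover(3): 3[foll,b=5,-]
e18 deliver 0→4: ·
e19 deliver 1→4: ·
e20 deliver 2→4: ·
e21 deliver 1→0: ·

5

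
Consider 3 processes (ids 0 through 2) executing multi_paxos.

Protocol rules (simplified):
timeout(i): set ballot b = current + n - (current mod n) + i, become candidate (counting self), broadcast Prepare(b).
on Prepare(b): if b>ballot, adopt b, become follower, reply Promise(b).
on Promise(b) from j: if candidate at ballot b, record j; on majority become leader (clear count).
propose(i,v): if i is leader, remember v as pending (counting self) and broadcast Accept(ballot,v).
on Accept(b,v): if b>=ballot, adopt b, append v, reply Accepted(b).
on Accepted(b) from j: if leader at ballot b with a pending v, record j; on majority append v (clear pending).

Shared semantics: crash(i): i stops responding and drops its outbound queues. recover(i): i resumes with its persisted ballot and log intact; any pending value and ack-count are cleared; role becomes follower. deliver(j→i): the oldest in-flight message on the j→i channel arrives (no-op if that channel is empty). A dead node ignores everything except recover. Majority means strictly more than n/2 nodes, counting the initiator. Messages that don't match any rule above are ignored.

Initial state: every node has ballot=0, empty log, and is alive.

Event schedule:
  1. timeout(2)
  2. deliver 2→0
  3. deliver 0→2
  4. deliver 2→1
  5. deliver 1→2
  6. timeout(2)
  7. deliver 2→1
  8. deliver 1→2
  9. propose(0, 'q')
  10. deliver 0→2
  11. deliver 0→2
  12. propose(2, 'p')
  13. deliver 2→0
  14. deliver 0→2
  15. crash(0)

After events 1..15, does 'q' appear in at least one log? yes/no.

no

step 1 timeout(2): 2={cand,b=5,log=-}
step 2 deliver 2→0: 0={foll,b=5,log=-}
step 3 deliver 0→2: 2={lead,b=5,log=-}
step 4 deliver 2→1: 1={foll,b=5,log=-}
step 5 deliver 1→2: —
step 6 timeout(2): 2={cand,b=8,log=-}
step 7 deliver 2→1: 1={foll,b=8,log=-}
step 8 deliver 1→2: 2={lead,b=8,log=-}
step 9 propose(0,'q'): —
step 10 deliver 0→2: —
step 11 deliver 0→2: —
step 12 propose(2,'p'): —
step 13 deliver 2→0: 0={foll,b=8,log=-}
step 14 deliver 0→2: —
step 15 crash(0): 0={✗foll,b=8,log=-}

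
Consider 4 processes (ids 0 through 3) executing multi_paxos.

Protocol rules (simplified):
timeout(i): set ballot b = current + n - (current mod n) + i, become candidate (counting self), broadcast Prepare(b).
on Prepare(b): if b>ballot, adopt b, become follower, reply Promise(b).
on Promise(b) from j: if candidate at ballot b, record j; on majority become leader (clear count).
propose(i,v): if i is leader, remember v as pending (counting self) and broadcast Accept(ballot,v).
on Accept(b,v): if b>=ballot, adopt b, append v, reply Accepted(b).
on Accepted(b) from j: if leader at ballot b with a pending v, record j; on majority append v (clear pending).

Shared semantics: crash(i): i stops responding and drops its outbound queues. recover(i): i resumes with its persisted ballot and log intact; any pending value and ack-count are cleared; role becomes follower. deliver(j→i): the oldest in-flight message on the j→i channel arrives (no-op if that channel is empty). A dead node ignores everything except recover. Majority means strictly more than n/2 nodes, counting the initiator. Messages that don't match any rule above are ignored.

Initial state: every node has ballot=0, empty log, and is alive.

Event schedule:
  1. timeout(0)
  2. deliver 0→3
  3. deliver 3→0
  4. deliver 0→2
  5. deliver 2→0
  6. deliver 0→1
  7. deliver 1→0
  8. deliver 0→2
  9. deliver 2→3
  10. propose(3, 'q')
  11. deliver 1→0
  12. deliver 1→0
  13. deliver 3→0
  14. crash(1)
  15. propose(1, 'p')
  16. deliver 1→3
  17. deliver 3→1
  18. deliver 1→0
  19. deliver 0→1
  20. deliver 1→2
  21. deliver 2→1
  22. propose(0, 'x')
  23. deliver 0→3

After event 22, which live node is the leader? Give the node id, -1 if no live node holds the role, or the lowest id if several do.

0

after 1 — timeout(0): n0:cand/b4/[-]
after 2 — deliver 0→3: n3:foll/b4/[-]
after 3 — deliver 3→0: ·
after 4 — deliver 0→2: n2:foll/b4/[-]
after 5 — deliver 2→0: n0:lead/b4/[-]
after 6 — deliver 0→1: n1:foll/b4/[-]
after 7 — deliver 1→0: ·
after 8 — deliver 0→2: ·
after 9 — deliver 2→3: ·
after 10 — propose(3,'q'): ·
after 11 — deliver 1→0: ·
after 12 — deliver 1→0: ·
after 13 — deliver 3→0: ·
after 14 — crash(1): n1:✗foll/b4/[-]
after 15 — propose(1,'p'): ·
after 16 — deliver 1→3: ·
after 17 — deliver 3→1: ·
after 18 — deliver 1→0: ·
after 19 — deliver 0→1: ·
after 20 — deliver 1→2: ·
after 21 — deliver 2→1: ·
after 22 — propose(0,'x'): ·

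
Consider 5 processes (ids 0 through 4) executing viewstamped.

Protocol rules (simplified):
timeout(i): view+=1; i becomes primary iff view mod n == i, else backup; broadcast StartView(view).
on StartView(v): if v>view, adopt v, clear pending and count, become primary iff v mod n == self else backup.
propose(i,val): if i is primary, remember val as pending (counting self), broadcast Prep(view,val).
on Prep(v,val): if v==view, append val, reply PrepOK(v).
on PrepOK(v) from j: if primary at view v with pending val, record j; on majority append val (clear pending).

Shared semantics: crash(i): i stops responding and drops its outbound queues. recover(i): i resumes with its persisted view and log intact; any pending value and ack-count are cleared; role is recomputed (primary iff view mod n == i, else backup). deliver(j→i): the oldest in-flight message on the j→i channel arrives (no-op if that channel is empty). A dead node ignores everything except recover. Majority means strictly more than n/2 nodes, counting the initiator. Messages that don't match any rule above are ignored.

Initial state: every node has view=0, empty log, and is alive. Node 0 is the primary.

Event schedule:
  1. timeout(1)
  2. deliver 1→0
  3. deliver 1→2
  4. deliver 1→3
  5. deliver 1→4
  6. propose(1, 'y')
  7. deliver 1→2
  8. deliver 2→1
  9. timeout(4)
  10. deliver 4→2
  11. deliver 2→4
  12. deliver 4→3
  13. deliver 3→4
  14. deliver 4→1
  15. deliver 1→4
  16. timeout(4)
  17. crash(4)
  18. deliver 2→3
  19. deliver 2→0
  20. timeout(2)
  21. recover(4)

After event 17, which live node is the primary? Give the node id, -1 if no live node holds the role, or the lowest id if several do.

step 1 timeout(1): 1={prim,v=1,log=-}
step 2 deliver 1→0: 0={back,v=1,log=-}
step 3 deliver 1→2: 2={back,v=1,log=-}
step 4 deliver 1→3: 3={back,v=1,log=-}
step 5 deliver 1→4: 4={back,v=1,log=-}
step 6 propose(1,'y'): —
step 7 deliver 1→2: 2={back,v=1,log=y}
step 8 deliver 2→1: —
step 9 timeout(4): 4={back,v=2,log=-}
step 10 deliver 4→2: 2={prim,v=2,log=y}
step 11 deliver 2→4: —
step 12 deliver 4→3: 3={back,v=2,log=-}
step 13 deliver 3→4: —
step 14 deliver 4→1: 1={back,v=2,log=-}
step 15 deliver 1→4: —
step 16 timeout(4): 4={back,v=3,log=-}
step 17 crash(4): 4={✗back,v=3,log=-}

2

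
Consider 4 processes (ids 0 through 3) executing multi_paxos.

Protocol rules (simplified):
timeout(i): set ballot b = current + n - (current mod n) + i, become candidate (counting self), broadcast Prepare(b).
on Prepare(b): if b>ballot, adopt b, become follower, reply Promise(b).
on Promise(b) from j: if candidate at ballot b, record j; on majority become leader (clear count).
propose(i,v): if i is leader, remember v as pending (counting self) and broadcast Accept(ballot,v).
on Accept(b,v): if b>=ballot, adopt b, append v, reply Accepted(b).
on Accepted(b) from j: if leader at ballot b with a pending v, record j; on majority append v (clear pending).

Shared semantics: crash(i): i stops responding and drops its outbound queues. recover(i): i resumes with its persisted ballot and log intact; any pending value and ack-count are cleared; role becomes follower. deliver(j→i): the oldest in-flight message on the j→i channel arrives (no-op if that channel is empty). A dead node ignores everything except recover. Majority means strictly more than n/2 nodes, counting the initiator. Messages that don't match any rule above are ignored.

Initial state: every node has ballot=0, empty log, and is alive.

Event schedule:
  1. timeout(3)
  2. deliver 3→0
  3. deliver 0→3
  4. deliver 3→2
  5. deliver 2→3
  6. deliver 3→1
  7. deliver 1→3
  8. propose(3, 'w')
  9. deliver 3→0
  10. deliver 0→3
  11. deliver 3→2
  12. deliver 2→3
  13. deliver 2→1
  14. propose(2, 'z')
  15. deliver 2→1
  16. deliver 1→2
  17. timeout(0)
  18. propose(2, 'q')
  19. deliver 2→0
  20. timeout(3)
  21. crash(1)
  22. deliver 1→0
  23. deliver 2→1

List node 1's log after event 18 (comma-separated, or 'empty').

after 1 — timeout(3): n3:cand/b7/[-]
after 2 — deliver 3→0: n0:foll/b7/[-]
after 3 — deliver 0→3: ·
after 4 — deliver 3→2: n2:foll/b7/[-]
after 5 — deliver 2→3: n3:lead/b7/[-]
after 6 — deliver 3→1: n1:foll/b7/[-]
after 7 — deliver 1→3: ·
after 8 — propose(3,'w'): ·
after 9 — deliver 3→0: n0:foll/b7/[w]
after 10 — deliver 0→3: ·
after 11 — deliver 3→2: n2:foll/b7/[w]
after 12 — deliver 2→3: n3:lead/b7/[w]
after 13 — deliver 2→1: ·
after 14 — propose(2,'z'): ·
after 15 — deliver 2→1: ·
after 16 — deliver 1→2: ·
after 17 — timeout(0): n0:cand/b8/[w]
after 18 — propose(2,'q'): ·

empty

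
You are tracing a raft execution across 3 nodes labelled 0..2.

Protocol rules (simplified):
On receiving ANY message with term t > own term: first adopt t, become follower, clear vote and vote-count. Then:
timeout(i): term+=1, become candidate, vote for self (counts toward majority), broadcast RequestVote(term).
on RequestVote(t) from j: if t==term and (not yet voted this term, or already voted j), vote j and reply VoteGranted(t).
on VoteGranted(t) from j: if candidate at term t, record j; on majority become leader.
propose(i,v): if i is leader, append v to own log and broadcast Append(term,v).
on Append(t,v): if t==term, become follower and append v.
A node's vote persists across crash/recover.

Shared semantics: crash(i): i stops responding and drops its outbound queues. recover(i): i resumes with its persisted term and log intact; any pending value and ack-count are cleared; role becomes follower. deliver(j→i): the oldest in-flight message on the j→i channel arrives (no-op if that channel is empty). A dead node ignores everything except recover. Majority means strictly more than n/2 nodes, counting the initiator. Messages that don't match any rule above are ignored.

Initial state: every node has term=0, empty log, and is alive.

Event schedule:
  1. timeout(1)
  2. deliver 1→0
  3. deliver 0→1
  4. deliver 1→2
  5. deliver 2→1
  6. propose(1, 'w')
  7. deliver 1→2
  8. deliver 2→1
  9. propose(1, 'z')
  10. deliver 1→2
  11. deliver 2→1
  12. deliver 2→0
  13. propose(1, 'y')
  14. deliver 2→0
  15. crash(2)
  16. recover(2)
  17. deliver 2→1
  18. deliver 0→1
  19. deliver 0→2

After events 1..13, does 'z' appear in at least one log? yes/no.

yes

step 1 timeout(1): 1={cand,t=1,log=-}
step 2 deliver 1→0: 0={foll,t=1,log=-}
step 3 deliver 0→1: 1={lead,t=1,log=-}
step 4 deliver 1→2: 2={foll,t=1,log=-}
step 5 deliver 2→1: —
step 6 propose(1,'w'): 1={lead,t=1,log=w}
step 7 deliver 1→2: 2={foll,t=1,log=w}
step 8 deliver 2→1: —
step 9 propose(1,'z'): 1={lead,t=1,log=w,z}
step 10 deliver 1→2: 2={foll,t=1,log=w,z}
step 11 deliver 2→1: —
step 12 deliver 2→0: —
step 13 propose(1,'y'): 1={lead,t=1,log=w,z,y}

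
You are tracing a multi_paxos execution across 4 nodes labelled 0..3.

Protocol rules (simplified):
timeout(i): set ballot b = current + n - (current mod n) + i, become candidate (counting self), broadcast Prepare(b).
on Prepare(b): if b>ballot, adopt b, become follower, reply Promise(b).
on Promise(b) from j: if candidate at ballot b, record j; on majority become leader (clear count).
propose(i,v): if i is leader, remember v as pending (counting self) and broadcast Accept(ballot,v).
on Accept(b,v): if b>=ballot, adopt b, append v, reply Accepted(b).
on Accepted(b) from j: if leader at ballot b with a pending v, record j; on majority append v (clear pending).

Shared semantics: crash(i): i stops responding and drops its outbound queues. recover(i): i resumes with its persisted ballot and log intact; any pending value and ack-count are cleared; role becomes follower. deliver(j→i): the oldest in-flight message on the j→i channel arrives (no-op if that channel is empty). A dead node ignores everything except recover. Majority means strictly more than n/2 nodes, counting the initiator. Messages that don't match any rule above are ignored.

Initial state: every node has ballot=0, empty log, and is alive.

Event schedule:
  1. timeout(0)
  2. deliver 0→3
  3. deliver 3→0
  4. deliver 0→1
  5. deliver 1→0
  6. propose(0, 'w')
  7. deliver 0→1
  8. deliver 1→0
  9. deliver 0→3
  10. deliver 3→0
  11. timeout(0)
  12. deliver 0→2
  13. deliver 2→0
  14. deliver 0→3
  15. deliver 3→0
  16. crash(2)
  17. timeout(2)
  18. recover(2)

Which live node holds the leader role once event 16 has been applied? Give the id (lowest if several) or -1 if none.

1. timeout(0):  <0:cand b4 ->
2. deliver 0→3:  <3:foll b4 ->
3. deliver 3→0:  nop
4. deliver 0→1:  <1:foll b4 ->
5. deliver 1→0:  <0:lead b4 ->
6. propose(0,'w'):  nop
7. deliver 0→1:  <1:foll b4 w>
8. deliver 1→0:  nop
9. deliver 0→3:  <3:foll b4 w>
10. deliver 3→0:  <0:lead b4 w>
11. timeout(0):  <0:cand b8 w>
12. deliver 0→2:  <2:foll b4 ->
13. deliver 2→0:  nop
14. deliver 0→3:  <3:foll b8 w>
15. deliver 3→0:  nop
16. crash(2):  <2:✗foll b4 ->

-1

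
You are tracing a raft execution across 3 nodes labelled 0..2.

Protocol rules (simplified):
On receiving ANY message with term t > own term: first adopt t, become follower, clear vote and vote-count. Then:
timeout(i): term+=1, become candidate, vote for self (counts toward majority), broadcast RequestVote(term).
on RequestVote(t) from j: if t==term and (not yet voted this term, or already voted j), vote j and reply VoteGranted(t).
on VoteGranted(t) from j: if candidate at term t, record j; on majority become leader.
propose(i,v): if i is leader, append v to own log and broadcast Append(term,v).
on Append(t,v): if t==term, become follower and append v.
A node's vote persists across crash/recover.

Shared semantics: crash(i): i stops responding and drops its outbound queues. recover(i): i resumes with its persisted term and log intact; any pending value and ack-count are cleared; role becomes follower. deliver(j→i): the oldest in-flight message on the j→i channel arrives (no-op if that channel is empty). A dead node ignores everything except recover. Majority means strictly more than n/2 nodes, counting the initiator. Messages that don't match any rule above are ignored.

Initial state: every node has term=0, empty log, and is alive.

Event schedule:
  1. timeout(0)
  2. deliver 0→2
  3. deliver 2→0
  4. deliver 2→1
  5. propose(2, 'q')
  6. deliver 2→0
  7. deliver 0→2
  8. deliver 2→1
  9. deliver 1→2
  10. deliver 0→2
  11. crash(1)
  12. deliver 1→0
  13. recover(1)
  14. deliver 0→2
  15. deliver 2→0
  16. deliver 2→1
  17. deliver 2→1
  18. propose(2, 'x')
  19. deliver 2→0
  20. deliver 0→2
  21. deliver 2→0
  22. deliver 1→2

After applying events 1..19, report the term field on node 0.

[1] timeout(0) → N0(cand t1 [-])
[2] deliver 0→2 → N2(foll t1 [-])
[3] deliver 2→0 → N0(lead t1 [-])
[4] deliver 2→1 → ∅
[5] propose(2,'q') → ∅
[6] deliver 2→0 → ∅
[7] deliver 0→2 → ∅
[8] deliver 2→1 → ∅
[9] deliver 1→2 → ∅
[10] deliver 0→2 → ∅
[11] crash(1) → N1(✗foll t0 [-])
[12] deliver 1→0 → ∅
[13] recover(1) → N1(foll t0 [-])
[14] deliver 0→2 → ∅
[15] deliver 2→0 → ∅
[16] deliver 2→1 → ∅
[17] deliver 2→1 → ∅
[18] propose(2,'x') → ∅
[19] deliver 2→0 → ∅

1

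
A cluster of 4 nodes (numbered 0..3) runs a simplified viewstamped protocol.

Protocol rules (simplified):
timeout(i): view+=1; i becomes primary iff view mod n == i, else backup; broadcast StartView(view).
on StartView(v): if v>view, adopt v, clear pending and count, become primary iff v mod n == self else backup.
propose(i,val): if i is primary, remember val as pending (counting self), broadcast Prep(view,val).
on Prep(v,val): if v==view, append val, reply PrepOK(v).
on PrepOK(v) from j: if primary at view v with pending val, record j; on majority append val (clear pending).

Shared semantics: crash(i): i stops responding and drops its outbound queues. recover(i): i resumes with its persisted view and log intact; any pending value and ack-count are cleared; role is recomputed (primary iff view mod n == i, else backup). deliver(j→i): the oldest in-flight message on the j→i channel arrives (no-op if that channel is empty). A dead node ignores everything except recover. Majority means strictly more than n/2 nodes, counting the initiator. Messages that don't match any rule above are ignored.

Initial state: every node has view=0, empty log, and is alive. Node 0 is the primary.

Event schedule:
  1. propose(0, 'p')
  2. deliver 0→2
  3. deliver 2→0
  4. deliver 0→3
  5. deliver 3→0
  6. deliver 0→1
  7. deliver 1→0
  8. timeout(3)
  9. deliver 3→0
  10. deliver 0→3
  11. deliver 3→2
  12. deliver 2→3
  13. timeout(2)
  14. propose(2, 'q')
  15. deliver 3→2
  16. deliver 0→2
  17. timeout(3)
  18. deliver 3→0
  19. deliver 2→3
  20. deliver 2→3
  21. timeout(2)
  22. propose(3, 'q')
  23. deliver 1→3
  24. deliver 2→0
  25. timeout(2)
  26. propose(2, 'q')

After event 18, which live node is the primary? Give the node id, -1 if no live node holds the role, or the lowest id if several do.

after 1 — propose(0,'p'): ·
after 2 — deliver 0→2: n2:back/v0/[p]
after 3 — deliver 2→0: ·
after 4 — deliver 0→3: n3:back/v0/[p]
after 5 — deliver 3→0: n0:prim/v0/[p]
after 6 — deliver 0→1: n1:back/v0/[p]
after 7 — deliver 1→0: ·
after 8 — timeout(3): n3:back/v1/[p]
after 9 — deliver 3→0: n0:back/v1/[p]
after 10 — deliver 0→3: ·
after 11 — deliver 3→2: n2:back/v1/[p]
after 12 — deliver 2→3: ·
after 13 — timeout(2): n2:prim/v2/[p]
after 14 — propose(2,'q'): ·
after 15 — deliver 3→2: ·
after 16 — deliver 0→2: ·
after 17 — timeout(3): n3:back/v2/[p]
after 18 — deliver 3→0: n0:back/v2/[p]

2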